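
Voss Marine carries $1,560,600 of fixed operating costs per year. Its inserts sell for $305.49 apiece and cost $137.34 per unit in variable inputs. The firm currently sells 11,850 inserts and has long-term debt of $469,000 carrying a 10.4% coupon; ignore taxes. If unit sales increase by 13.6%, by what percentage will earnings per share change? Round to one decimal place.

Total contribution margin = 11,850 × $168.15 = $1,992,577.50.
Subtracting fixed costs: EBIT = $1,992,577.50 − $1,560,600 = $431,977.50.
After interest of $48,776.00, pre-tax earnings = $383,201.50.
DCL = total CM / (EBIT − I) = $1,992,577.50 / $383,201.50 = 5.1998.
%ΔEPS = DCL × %ΔSales = 5.1998 × +13.6% = +70.7%.

+70.7%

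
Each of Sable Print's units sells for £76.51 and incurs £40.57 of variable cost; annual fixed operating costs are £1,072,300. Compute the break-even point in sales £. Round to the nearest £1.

Contribution margin per unit = £76.51 − £40.57 = £35.94, a CM ratio of £35.94 ÷ £76.51 = 0.4697.
Break-even sales = FC ÷ CM ratio = £1,072,300 × £76.51 / £35.94 = £2,282,740.

£2,282,740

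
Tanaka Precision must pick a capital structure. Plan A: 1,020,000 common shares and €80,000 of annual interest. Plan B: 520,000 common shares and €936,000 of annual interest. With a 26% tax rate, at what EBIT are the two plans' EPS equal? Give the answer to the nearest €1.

€1,826,240

Set EPS_A = EPS_B: (EBIT − €80,000)(1 − 0.26) ÷ 1,020,000 = (EBIT − €936,000)(1 − 0.26) ÷ 520,000.
The (1 − t) factor cancels: (EBIT − 80,000) × 520,000 = (EBIT − 936,000) × 1,020,000.
Solving, EBIT = (936,000·1,020,000 − 80,000·520,000) / (1,020,000 − 520,000) = 913,120,000,000 / 500,000 = 1,826,240.00.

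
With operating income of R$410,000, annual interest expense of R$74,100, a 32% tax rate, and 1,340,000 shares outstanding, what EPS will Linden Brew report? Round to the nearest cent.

Pre-tax income = R$410,000 − R$74,100.00 = R$335,900.00.
After tax at 32%: net income = R$335,900.00 × 0.68 = R$228,412.00.
EPS = R$228,412.00 ÷ 1,340,000 = R$0.17.

R$0.17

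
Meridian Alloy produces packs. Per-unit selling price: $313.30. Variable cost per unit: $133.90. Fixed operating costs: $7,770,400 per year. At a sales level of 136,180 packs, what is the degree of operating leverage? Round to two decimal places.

1.47

Contribution at this volume is 136,180 × $179.40 = $24,430,692.00.
EBIT = $24,430,692.00 − $7,770,400 = $16,660,292.00.
DOL = contribution ÷ EBIT = $24,430,692.00 ÷ $16,660,292.00 = 1.4664.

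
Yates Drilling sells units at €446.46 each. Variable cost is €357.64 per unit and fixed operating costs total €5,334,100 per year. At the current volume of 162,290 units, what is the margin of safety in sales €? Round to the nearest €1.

€45,643,763

Contribution margin per unit = €446.46 − €357.64 = €88.82. Break-even units = €5,334,100 ÷ €88.82 = 60,055.17; break-even revenue = 60,055.17 × €446.46 = €26,812,230.20.
Actual sales revenue = 162,290 × €446.46 = €72,455,993.40.
Margin of safety = €72,455,993.40 − €26,812,230.20 = €45,643,763.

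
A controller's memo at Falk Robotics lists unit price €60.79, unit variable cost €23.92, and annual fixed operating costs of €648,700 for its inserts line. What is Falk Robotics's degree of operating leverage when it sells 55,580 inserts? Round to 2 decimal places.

1.46

Total contribution margin = 55,580 × €36.87 = €2,049,234.60.
Operating income = contribution − fixed costs = €2,049,234.60 − €648,700 = €1,400,534.60.
Degree of operating leverage = €2,049,234.60 / €1,400,534.60 = 1.4632.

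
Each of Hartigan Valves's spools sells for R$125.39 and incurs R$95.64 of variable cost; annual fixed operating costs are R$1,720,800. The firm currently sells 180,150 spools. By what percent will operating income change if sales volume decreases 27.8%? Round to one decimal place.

At 180,150 units, contribution = 180,150 × R$29.75 = R$5,359,462.50.
EBIT = R$5,359,462.50 − R$1,720,800 = R$3,638,662.50.
DOL = contribution ÷ EBIT = R$5,359,462.50 ÷ R$3,638,662.50 = 1.4729.
Operating income changes by 1.4729 × -27.8% = -40.9%.

-40.9%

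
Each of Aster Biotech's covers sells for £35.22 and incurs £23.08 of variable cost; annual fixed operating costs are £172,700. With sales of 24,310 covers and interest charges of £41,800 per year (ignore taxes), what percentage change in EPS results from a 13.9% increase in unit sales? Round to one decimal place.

Contribution at this volume is 24,310 × £12.14 = £295,123.40.
Subtracting fixed costs: EBIT = £295,123.40 − £172,700 = £122,423.40.
Interest = £41,800.00, so EBIT − I = £80,623.40.
Degree of combined leverage = contribution ÷ (EBIT − I) = £295,123.40 ÷ £80,623.40 = 3.6605.
%ΔEPS = DCL × %ΔSales = 3.6605 × +13.9% = +50.9%.

+50.9%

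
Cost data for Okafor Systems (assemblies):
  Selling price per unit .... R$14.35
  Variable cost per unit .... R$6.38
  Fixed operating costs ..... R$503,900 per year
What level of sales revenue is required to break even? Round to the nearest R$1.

R$907,273

CM per unit = R$14.35 − R$6.38 = R$7.97; CM ratio = R$7.97 / R$14.35 = 0.5554.
Break-even revenue = fixed costs × price ÷ CM = R$503,900 × R$14.35 ÷ R$7.97 = R$907,273.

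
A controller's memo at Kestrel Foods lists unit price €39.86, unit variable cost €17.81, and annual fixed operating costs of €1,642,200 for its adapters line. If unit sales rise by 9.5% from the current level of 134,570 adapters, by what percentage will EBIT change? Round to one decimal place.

+21.3%

At 134,570 units, contribution = 134,570 × €22.05 = €2,967,268.50.
Subtracting fixed costs: EBIT = €2,967,268.50 − €1,642,200 = €1,325,068.50.
Degree of operating leverage = €2,967,268.50 / €1,325,068.50 = 2.2393.
%ΔEBIT = DOL × %ΔSales = 2.2393 × +9.5% = +21.3%.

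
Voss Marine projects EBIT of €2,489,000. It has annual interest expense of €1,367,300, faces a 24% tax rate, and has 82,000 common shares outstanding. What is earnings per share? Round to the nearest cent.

Interest = €1,367,300.00, so EBT = €2,489,000 − €1,367,300.00 = €1,121,700.00.
After tax at 24%: net income = €1,121,700.00 × 0.76 = €852,492.00.
Per share: €852,492.00 / 82,000 shares = €10.40.

€10.40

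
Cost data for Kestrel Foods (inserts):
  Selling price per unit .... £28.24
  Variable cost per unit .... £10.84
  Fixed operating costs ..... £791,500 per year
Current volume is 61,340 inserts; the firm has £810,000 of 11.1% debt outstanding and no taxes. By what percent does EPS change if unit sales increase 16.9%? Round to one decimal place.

At 61,340 units, contribution = 61,340 × £17.40 = £1,067,316.00.
EBIT = £1,067,316.00 − £791,500 = £275,816.00.
After interest of £89,910.00, pre-tax earnings = £185,906.00.
DCL = total CM / (EBIT − I) = £1,067,316.00 / £185,906.00 = 5.7412.
%ΔEPS = DCL × %ΔSales = 5.7412 × +16.9% = +97.0%.

+97.0%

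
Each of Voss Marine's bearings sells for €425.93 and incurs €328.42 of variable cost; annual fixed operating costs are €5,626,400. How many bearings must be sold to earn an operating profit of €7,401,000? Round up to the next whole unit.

133,601 bearings

Contribution margin per unit = €425.93 − €328.42 = €97.51.
Required volume = (fixed costs + target profit) ÷ CM = (€5,626,400 + €7,401,000) ÷ €97.51 = 133,600.66, so 133,601 bearings.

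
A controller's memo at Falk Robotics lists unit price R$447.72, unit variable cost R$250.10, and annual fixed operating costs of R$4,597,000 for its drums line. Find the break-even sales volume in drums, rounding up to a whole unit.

Contribution margin per unit = R$447.72 − R$250.10 = R$197.62.
Units to break even: R$4,597,000 ÷ R$197.62 = 23,261.82, rounded up to 23,262.

23,262 drums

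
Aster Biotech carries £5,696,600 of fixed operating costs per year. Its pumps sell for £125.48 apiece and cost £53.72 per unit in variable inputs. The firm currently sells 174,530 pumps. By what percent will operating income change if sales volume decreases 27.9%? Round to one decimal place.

Total contribution margin = 174,530 × £71.76 = £12,524,272.80.
EBIT = £12,524,272.80 − £5,696,600 = £6,827,672.80.
DOL = contribution ÷ EBIT = £12,524,272.80 ÷ £6,827,672.80 = 1.8343.
Operating income changes by 1.8343 × -27.9% = -51.2%.

-51.2%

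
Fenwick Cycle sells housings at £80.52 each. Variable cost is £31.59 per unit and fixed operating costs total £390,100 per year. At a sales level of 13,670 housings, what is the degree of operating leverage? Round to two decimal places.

2.40

Contribution at this volume is 13,670 × £48.93 = £668,873.10.
Operating income = contribution − fixed costs = £668,873.10 − £390,100 = £278,773.10.
So DOL = total CM / EBIT = £668,873.10 / £278,773.10 = 2.3993.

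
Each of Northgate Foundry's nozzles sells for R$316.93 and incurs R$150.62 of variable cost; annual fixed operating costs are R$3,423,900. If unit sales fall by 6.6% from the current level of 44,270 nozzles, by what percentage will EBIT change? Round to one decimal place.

-12.3%

Contribution at this volume is 44,270 × R$166.31 = R$7,362,543.70.
EBIT = R$7,362,543.70 − R$3,423,900 = R$3,938,643.70.
DOL = contribution ÷ EBIT = R$7,362,543.70 ÷ R$3,938,643.70 = 1.8693.
Operating income changes by 1.8693 × -6.6% = -12.3%.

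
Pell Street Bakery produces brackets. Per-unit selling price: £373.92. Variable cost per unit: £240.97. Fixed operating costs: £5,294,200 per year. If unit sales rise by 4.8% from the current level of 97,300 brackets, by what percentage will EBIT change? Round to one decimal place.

At 97,300 units, contribution = 97,300 × £132.95 = £12,936,035.00.
Subtracting fixed costs: EBIT = £12,936,035.00 − £5,294,200 = £7,641,835.00.
Degree of operating leverage = £12,936,035.00 / £7,641,835.00 = 1.6928.
%ΔEBIT = DOL × %ΔSales = 1.6928 × +4.8% = +8.1%.

+8.1%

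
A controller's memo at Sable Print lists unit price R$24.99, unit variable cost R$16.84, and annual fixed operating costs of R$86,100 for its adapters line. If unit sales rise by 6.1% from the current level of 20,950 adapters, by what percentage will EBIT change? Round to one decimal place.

+12.3%

Total contribution margin = 20,950 × R$8.15 = R$170,742.50.
Operating income = contribution − fixed costs = R$170,742.50 − R$86,100 = R$84,642.50.
Degree of operating leverage = R$170,742.50 / R$84,642.50 = 2.0172.
Operating income changes by 2.0172 × +6.1% = +12.3%.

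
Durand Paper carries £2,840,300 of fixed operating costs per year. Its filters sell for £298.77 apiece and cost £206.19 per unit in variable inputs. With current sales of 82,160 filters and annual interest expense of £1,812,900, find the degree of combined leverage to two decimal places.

2.58

Total contribution margin = 82,160 × £92.58 = £7,606,372.80.
Operating income = contribution − fixed costs = £7,606,372.80 − £2,840,300 = £4,766,072.80. Interest = £1,812,900.00, so EBIT − I = £2,953,172.80.
Degree of total leverage = total CM / (EBIT − interest) = £7,606,372.80 / £2,953,172.80 = 2.5757.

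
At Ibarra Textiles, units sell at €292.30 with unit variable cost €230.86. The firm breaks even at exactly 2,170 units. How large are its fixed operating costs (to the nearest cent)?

€133,324.80

Each unit contributes €292.30 − €230.86 = €61.44.
Fixed costs = break-even units × CM = 2,170 × €61.44 = €133,324.80.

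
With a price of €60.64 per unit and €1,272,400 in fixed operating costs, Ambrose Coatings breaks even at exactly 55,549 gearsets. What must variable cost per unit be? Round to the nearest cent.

€37.73

At break-even, FC = Q × (P − VC), so P − VC = €1,272,400 ÷ 55,549 = €22.9059.
Hence VC = price − CM = €60.64 − €22.9059 = €37.73.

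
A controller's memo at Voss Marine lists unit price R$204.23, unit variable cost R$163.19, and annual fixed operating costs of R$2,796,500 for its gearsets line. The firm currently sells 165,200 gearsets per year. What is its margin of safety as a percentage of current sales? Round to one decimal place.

58.8%

Each unit contributes R$204.23 − R$163.19 = R$41.04. Break-even units = R$2,796,500 ÷ R$41.04 = 68,140.84; break-even revenue = 68,140.84 × R$204.23 = R$13,916,403.39.
Actual sales revenue = 165,200 × R$204.23 = R$33,738,796.00.
Margin of safety = (R$33,738,796.00 − R$13,916,403.39) ÷ R$33,738,796.00 = 58.8%.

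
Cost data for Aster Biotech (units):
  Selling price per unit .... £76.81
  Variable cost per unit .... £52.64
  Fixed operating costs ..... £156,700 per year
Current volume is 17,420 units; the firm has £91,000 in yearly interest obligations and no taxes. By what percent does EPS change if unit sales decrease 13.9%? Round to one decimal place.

At 17,420 units, contribution = 17,420 × £24.17 = £421,041.40.
EBIT = £421,041.40 − £156,700 = £264,341.40.
Interest = £91,000.00, so EBIT − I = £173,341.40.
DCL = total CM / (EBIT − I) = £421,041.40 / £173,341.40 = 2.4290.
EPS therefore changes by 2.4290 × (-13.9%) = -33.8%.

-33.8%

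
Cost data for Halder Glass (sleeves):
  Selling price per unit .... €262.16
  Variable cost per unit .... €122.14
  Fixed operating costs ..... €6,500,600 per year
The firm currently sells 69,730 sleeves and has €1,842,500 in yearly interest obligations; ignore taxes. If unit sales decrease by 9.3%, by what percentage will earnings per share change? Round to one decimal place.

Total contribution margin = 69,730 × €140.02 = €9,763,594.60.
Operating income = contribution − fixed costs = €9,763,594.60 − €6,500,600 = €3,262,994.60.
Interest = €1,842,500.00, so EBIT − I = €1,420,494.60.
DCL = total CM / (EBIT − I) = €9,763,594.60 / €1,420,494.60 = 6.8734.
EPS therefore changes by 6.8734 × (-9.3%) = -63.9%.

-63.9%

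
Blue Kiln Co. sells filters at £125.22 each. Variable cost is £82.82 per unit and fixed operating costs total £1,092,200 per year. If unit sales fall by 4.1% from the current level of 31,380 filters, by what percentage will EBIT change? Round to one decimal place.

Contribution at this volume is 31,380 × £42.40 = £1,330,512.00.
Subtracting fixed costs: EBIT = £1,330,512.00 − £1,092,200 = £238,312.00.
So DOL = total CM / EBIT = £1,330,512.00 / £238,312.00 = 5.5831.
So EBIT moves 5.5831 × (-4.1%) = -22.9%.

-22.9%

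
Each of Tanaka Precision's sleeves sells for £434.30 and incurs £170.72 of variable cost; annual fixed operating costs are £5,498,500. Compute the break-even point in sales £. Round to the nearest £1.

£9,059,862

Contribution margin per unit = £434.30 − £170.72 = £263.58, a CM ratio of £263.58 ÷ £434.30 = 0.6069.
Break-even sales = FC ÷ CM ratio = £5,498,500 × £434.30 / £263.58 = £9,059,862.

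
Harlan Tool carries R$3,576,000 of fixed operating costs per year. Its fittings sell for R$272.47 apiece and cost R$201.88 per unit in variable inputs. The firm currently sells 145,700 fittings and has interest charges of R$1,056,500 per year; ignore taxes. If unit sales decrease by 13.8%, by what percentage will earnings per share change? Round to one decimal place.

Contribution at this volume is 145,700 × R$70.59 = R$10,284,963.00.
EBIT = R$10,284,963.00 − R$3,576,000 = R$6,708,963.00.
After interest of R$1,056,500.00, pre-tax earnings = R$5,652,463.00.
Degree of combined leverage = contribution ÷ (EBIT − I) = R$10,284,963.00 ÷ R$5,652,463.00 = 1.8196.
%ΔEPS = DCL × %ΔSales = 1.8196 × -13.8% = -25.1%.

-25.1%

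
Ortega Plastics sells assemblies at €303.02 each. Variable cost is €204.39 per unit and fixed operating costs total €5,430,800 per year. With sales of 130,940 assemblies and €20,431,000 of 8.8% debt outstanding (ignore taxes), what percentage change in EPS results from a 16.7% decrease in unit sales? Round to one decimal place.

Total contribution margin = 130,940 × €98.63 = €12,914,612.20.
Subtracting fixed costs: EBIT = €12,914,612.20 − €5,430,800 = €7,483,812.20.
Interest = €1,797,928.00, so EBIT − I = €5,685,884.20.
Degree of combined leverage = contribution ÷ (EBIT − I) = €12,914,612.20 ÷ €5,685,884.20 = 2.2713.
EPS therefore changes by 2.2713 × (-16.7%) = -37.9%.

-37.9%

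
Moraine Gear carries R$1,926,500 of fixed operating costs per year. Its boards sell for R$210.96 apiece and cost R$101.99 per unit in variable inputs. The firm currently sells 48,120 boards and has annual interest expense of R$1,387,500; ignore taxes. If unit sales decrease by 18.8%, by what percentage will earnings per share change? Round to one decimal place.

-51.1%

Contribution at this volume is 48,120 × R$108.97 = R$5,243,636.40.
Operating income = contribution − fixed costs = R$5,243,636.40 − R$1,926,500 = R$3,317,136.40.
After interest of R$1,387,500.00, pre-tax earnings = R$1,929,636.40.
Degree of combined leverage = contribution ÷ (EBIT − I) = R$5,243,636.40 ÷ R$1,929,636.40 = 2.7174.
%ΔEPS = DCL × %ΔSales = 2.7174 × -18.8% = -51.1%.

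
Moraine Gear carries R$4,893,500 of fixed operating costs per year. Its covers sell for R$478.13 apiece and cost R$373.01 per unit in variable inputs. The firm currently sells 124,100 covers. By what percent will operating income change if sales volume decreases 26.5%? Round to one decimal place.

Contribution at this volume is 124,100 × R$105.12 = R$13,045,392.00.
Operating income = contribution − fixed costs = R$13,045,392.00 − R$4,893,500 = R$8,151,892.00.
Degree of operating leverage = R$13,045,392.00 / R$8,151,892.00 = 1.6003.
%ΔEBIT = DOL × %ΔSales = 1.6003 × -26.5% = -42.4%.

-42.4%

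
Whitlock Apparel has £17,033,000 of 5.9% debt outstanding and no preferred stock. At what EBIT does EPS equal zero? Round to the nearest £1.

£1,004,947

Annual interest = 5.9% × £17,033,000 = £1,004,947.00.
With no preferred dividends, EPS = 0 when EBIT exactly covers interest, so the financial break-even EBIT is £1,004,947.00.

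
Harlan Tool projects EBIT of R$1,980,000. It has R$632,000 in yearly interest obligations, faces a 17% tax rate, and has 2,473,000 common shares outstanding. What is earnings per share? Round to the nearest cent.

R$0.45

Interest = R$632,000.00, so EBT = R$1,980,000 − R$632,000.00 = R$1,348,000.00.
After tax at 17%: net income = R$1,348,000.00 × 0.83 = R$1,118,840.00.
Per share: R$1,118,840.00 / 2,473,000 shares = R$0.45.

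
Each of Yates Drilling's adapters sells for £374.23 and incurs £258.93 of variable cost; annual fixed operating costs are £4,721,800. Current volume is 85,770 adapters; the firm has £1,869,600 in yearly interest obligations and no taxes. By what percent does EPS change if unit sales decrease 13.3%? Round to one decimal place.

-39.9%

At 85,770 units, contribution = 85,770 × £115.30 = £9,889,281.00.
Operating income = contribution − fixed costs = £9,889,281.00 − £4,721,800 = £5,167,481.00.
After interest of £1,869,600.00, pre-tax earnings = £3,297,881.00.
Degree of combined leverage = contribution ÷ (EBIT − I) = £9,889,281.00 ÷ £3,297,881.00 = 2.9987.
EPS therefore changes by 2.9987 × (-13.3%) = -39.9%.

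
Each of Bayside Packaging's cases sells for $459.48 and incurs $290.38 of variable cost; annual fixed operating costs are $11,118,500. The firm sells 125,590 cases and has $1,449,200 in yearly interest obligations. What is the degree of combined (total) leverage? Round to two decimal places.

Contribution at this volume is 125,590 × $169.10 = $21,237,269.00.
EBIT = $21,237,269.00 − $11,118,500 = $10,118,769.00. Interest = $1,449,200.00.
DOL = $21,237,269.00 ÷ $10,118,769.00 = 2.0988; DFL = $10,118,769.00 ÷ $8,669,569.00 = 1.1672.
DCL = DOL × DFL = 2.0988 × 1.1672 = 2.4497.

2.45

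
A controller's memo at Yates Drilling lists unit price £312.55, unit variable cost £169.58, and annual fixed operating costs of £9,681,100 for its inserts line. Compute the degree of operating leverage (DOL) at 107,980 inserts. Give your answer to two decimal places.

At 107,980 units, contribution = 107,980 × £142.97 = £15,437,900.60.
Subtracting fixed costs: EBIT = £15,437,900.60 − £9,681,100 = £5,756,800.60.
So DOL = total CM / EBIT = £15,437,900.60 / £5,756,800.60 = 2.6817.

2.68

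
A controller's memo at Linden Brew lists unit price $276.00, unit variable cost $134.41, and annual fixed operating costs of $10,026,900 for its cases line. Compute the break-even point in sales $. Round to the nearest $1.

CM per unit = $276.00 − $134.41 = $141.59; CM ratio = $141.59 / $276.00 = 0.5130.
Break-even sales = FC ÷ CM ratio = $10,026,900 × $276.00 / $141.59 = $19,545,338.

$19,545,338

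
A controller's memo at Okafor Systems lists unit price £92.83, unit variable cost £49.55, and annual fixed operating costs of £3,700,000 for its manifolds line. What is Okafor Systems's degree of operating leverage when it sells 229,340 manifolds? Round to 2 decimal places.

1.59

At 229,340 units, contribution = 229,340 × £43.28 = £9,925,835.20.
Operating income = contribution − fixed costs = £9,925,835.20 − £3,700,000 = £6,225,835.20.
Degree of operating leverage = £9,925,835.20 / £6,225,835.20 = 1.5943.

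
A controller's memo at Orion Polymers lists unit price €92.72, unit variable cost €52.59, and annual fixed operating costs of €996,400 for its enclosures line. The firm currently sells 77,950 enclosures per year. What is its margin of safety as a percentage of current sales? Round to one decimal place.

68.1%

Unit CM = price − variable cost = €92.72 − €52.59 = €40.13. Break-even units = €996,400 ÷ €40.13 = 24,829.30; break-even revenue = 24,829.30 × €92.72 = €2,302,173.14.
Current sales = 77,950 × €92.72 = €7,227,524.00.
Margin of safety = (€7,227,524.00 − €2,302,173.14) ÷ €7,227,524.00 = 68.1%.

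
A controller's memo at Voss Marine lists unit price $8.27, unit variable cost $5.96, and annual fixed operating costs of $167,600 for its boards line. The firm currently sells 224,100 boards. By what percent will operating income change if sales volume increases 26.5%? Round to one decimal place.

Total contribution margin = 224,100 × $2.31 = $517,671.00.
Operating income = contribution − fixed costs = $517,671.00 − $167,600 = $350,071.00.
So DOL = total CM / EBIT = $517,671.00 / $350,071.00 = 1.4788.
So EBIT moves 1.4788 × (+26.5%) = +39.2%.

+39.2%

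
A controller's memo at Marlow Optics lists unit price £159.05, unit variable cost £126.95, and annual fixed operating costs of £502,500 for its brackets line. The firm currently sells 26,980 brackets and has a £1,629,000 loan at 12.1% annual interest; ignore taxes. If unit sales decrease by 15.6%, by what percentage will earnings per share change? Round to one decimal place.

At 26,980 units, contribution = 26,980 × £32.10 = £866,058.00.
EBIT = £866,058.00 − £502,500 = £363,558.00.
After interest of £197,109.00, pre-tax earnings = £166,449.00.
Degree of combined leverage = contribution ÷ (EBIT − I) = £866,058.00 ÷ £166,449.00 = 5.2031.
EPS therefore changes by 5.2031 × (-15.6%) = -81.2%.

-81.2%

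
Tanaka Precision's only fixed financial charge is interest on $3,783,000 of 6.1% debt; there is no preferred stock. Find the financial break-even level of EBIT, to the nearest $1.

Annual interest = 6.1% × $3,783,000 = $230,763.00.
Without preferred stock the financial break-even is simply EBIT = interest = $230,763.00.

$230,763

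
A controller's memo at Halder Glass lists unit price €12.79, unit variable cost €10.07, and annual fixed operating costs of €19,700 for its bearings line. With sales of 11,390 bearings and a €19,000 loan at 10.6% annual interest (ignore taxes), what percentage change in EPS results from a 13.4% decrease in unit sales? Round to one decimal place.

-44.8%

Total contribution margin = 11,390 × €2.72 = €30,980.80.
Subtracting fixed costs: EBIT = €30,980.80 − €19,700 = €11,280.80.
Interest = €2,014.00, so EBIT − I = €9,266.80.
DCL = total CM / (EBIT − I) = €30,980.80 / €9,266.80 = 3.3432.
EPS therefore changes by 3.3432 × (-13.4%) = -44.8%.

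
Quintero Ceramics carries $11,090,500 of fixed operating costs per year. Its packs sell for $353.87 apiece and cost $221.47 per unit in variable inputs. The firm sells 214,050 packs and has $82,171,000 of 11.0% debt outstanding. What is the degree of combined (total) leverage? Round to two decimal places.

3.45

Total contribution margin = 214,050 × $132.40 = $28,340,220.00.
Operating income = contribution − fixed costs = $28,340,220.00 − $11,090,500 = $17,249,720.00. Interest = $9,038,810.00, so EBIT − I = $8,210,910.00.
DCL = contribution ÷ (EBIT − I) = $28,340,220.00 ÷ $8,210,910.00 = 3.4515.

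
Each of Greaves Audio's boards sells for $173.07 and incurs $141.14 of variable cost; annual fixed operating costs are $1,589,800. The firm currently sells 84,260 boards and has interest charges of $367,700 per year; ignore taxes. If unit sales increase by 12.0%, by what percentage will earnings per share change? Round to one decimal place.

+44.0%

Total contribution margin = 84,260 × $31.93 = $2,690,421.80.
EBIT = $2,690,421.80 − $1,589,800 = $1,100,621.80.
After interest of $367,700.00, pre-tax earnings = $732,921.80.
Degree of combined leverage = contribution ÷ (EBIT − I) = $2,690,421.80 ÷ $732,921.80 = 3.6708.
%ΔEPS = DCL × %ΔSales = 3.6708 × +12.0% = +44.0%.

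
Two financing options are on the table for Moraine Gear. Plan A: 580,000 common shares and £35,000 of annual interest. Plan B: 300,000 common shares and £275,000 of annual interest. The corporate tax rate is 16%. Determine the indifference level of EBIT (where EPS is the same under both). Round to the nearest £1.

£532,143

Set EPS_A = EPS_B: (EBIT − £35,000)(1 − 0.16) ÷ 580,000 = (EBIT − £275,000)(1 − 0.16) ÷ 300,000.
Cancelling (1 − t) and cross-multiplying: 300,000·(EBIT − 35,000) = 580,000·(EBIT − 275,000).
Solving, EBIT = (275,000·580,000 − 35,000·300,000) / (580,000 − 300,000) = 149,000,000,000 / 280,000 = 532,142.86.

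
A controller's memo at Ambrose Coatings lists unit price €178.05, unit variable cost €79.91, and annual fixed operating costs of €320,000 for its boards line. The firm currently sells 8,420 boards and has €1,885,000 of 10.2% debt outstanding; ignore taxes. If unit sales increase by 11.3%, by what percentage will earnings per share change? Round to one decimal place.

Total contribution margin = 8,420 × €98.14 = €826,338.80.
EBIT = €826,338.80 − €320,000 = €506,338.80.
After interest of €192,270.00, pre-tax earnings = €314,068.80.
Degree of combined leverage = contribution ÷ (EBIT − I) = €826,338.80 ÷ €314,068.80 = 2.6311.
EPS therefore changes by 2.6311 × (+11.3%) = +29.7%.

+29.7%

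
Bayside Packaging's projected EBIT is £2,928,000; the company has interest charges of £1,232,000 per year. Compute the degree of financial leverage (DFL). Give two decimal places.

1.73

Interest = £1,232,000.00.
DFL = EBIT ÷ (EBIT − I) = £2,928,000 ÷ (£2,928,000 − £1,232,000.00) = £2,928,000 ÷ £1,696,000.00 = 1.7264.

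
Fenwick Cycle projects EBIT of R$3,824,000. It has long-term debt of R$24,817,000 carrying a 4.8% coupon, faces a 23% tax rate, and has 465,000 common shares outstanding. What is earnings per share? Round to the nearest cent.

R$4.36

Interest = R$1,191,216.00, so EBT = R$3,824,000 − R$1,191,216.00 = R$2,632,784.00.
Net income = R$2,632,784.00 × (1 − 0.23) = R$2,027,243.68.
Per share: R$2,027,243.68 / 465,000 shares = R$4.36.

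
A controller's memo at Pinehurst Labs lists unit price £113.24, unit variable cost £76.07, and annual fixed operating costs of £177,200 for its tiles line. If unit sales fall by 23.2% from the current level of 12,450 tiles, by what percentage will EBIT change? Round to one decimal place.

-37.6%

Contribution at this volume is 12,450 × £37.17 = £462,766.50.
Operating income = contribution − fixed costs = £462,766.50 − £177,200 = £285,566.50.
DOL = contribution ÷ EBIT = £462,766.50 ÷ £285,566.50 = 1.6205.
Operating income changes by 1.6205 × -23.2% = -37.6%.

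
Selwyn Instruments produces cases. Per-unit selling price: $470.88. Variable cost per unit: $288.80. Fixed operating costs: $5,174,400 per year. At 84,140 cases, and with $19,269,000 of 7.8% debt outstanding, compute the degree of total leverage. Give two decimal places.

1.77

Contribution at this volume is 84,140 × $182.08 = $15,320,211.20.
Subtracting fixed costs: EBIT = $15,320,211.20 − $5,174,400 = $10,145,811.20. Interest = $1,502,982.00.
DOL = $15,320,211.20 ÷ $10,145,811.20 = 1.5100; DFL = $10,145,811.20 ÷ $8,642,829.20 = 1.1739.
Combined leverage = 1.5100 × 1.1739 = 1.7726.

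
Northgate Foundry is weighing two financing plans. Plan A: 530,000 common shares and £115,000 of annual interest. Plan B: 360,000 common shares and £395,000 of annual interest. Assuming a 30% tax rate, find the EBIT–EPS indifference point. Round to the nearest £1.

£987,941

At indifference, (EBIT − 115,000)(1 − t)/530,000 = (EBIT − 395,000)(1 − t)/360,000.
The (1 − t) factor cancels: (EBIT − 115,000) × 360,000 = (EBIT − 395,000) × 530,000.
Solving, EBIT = (395,000·530,000 − 115,000·360,000) / (530,000 − 360,000) = 167,950,000,000 / 170,000 = 987,941.18.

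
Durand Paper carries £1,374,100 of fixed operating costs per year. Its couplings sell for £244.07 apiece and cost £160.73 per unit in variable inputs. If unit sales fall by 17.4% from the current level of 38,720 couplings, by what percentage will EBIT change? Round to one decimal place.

-30.3%

Contribution at this volume is 38,720 × £83.34 = £3,226,924.80.
Subtracting fixed costs: EBIT = £3,226,924.80 − £1,374,100 = £1,852,824.80.
Degree of operating leverage = £3,226,924.80 / £1,852,824.80 = 1.7416.
Operating income changes by 1.7416 × -17.4% = -30.3%.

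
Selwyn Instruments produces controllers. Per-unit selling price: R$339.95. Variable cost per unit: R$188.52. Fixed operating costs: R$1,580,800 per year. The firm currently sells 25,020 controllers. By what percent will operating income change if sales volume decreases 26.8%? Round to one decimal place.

-46.0%

Contribution at this volume is 25,020 × R$151.43 = R$3,788,778.60.
Subtracting fixed costs: EBIT = R$3,788,778.60 − R$1,580,800 = R$2,207,978.60.
So DOL = total CM / EBIT = R$3,788,778.60 / R$2,207,978.60 = 1.7159.
%ΔEBIT = DOL × %ΔSales = 1.7159 × -26.8% = -46.0%.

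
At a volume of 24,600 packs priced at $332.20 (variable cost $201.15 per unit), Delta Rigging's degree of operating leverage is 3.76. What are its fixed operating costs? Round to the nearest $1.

At 24,600 units, contribution = 24,600 × $131.05 = $3,223,830.00.
DOL = contribution / EBIT, so EBIT = $3,223,830.00 / 3.76 = $857,401.60.
And FC = contribution − EBIT = $3,223,830.00 − $857,401.60 = $2,366,428.

$2,366,428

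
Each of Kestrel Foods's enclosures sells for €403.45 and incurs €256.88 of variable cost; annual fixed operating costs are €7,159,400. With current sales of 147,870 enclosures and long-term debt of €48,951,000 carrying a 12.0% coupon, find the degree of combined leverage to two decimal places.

At 147,870 units, contribution = 147,870 × €146.57 = €21,673,305.90.
Subtracting fixed costs: EBIT = €21,673,305.90 − €7,159,400 = €14,513,905.90. Interest = €5,874,120.00.
DOL = €21,673,305.90 ÷ €14,513,905.90 = 1.4933; DFL = €14,513,905.90 ÷ €8,639,785.90 = 1.6799.
Combined leverage = 1.4933 × 1.6799 = 2.5086.

2.51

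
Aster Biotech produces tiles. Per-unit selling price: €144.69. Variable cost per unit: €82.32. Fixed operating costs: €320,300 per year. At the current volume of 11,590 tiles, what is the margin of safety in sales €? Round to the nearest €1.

€933,904

Unit CM = price − variable cost = €144.69 − €82.32 = €62.37. Break-even units = €320,300 ÷ €62.37 = 5,135.48; break-even revenue = 5,135.48 × €144.69 = €743,052.86.
Current sales = 11,590 × €144.69 = €1,676,957.10.
Margin of safety = €1,676,957.10 − €743,052.86 = €933,904.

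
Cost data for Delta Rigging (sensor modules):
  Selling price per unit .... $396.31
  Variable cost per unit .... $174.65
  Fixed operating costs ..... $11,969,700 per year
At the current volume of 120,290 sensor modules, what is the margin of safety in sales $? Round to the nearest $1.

Unit CM = price − variable cost = $396.31 − $174.65 = $221.66. Break-even units = $11,969,700 ÷ $221.66 = 54,000.27; break-even revenue = 54,000.27 × $396.31 = $21,400,847.28.
Actual sales revenue = 120,290 × $396.31 = $47,672,129.90.
Margin of safety = $47,672,129.90 − $21,400,847.28 = $26,271,283.

$26,271,283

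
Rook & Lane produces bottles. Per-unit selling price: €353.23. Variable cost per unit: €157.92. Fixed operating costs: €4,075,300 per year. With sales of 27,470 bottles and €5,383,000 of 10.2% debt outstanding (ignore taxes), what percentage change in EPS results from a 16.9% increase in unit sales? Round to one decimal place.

At 27,470 units, contribution = 27,470 × €195.31 = €5,365,165.70.
Operating income = contribution − fixed costs = €5,365,165.70 − €4,075,300 = €1,289,865.70.
After interest of €549,066.00, pre-tax earnings = €740,799.70.
DCL = total CM / (EBIT − I) = €5,365,165.70 / €740,799.70 = 7.2424.
%ΔEPS = DCL × %ΔSales = 7.2424 × +16.9% = +122.4%.

+122.4%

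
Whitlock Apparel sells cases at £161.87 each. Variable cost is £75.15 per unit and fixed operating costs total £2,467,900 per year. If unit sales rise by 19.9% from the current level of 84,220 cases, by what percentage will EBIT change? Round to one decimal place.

+30.1%

Contribution at this volume is 84,220 × £86.72 = £7,303,558.40.
EBIT = £7,303,558.40 − £2,467,900 = £4,835,658.40.
DOL = contribution ÷ EBIT = £7,303,558.40 ÷ £4,835,658.40 = 1.5104.
%ΔEBIT = DOL × %ΔSales = 1.5104 × +19.9% = +30.1%.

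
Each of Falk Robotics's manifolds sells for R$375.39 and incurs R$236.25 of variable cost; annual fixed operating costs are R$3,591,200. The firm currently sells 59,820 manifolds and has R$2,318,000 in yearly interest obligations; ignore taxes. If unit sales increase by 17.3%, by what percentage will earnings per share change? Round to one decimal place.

+59.6%

Total contribution margin = 59,820 × R$139.14 = R$8,323,354.80.
Subtracting fixed costs: EBIT = R$8,323,354.80 − R$3,591,200 = R$4,732,154.80.
Interest = R$2,318,000.00, so EBIT − I = R$2,414,154.80.
DCL = total CM / (EBIT − I) = R$8,323,354.80 / R$2,414,154.80 = 3.4477.
EPS therefore changes by 3.4477 × (+17.3%) = +59.6%.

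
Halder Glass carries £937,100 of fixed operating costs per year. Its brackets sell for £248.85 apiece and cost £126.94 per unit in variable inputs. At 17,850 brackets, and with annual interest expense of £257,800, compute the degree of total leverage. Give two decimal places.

2.22

At 17,850 units, contribution = 17,850 × £121.91 = £2,176,093.50.
Operating income = contribution − fixed costs = £2,176,093.50 − £937,100 = £1,238,993.50. Interest = £257,800.00.
DOL = £2,176,093.50 ÷ £1,238,993.50 = 1.7563; DFL = £1,238,993.50 ÷ £981,193.50 = 1.2627.
Combined leverage = 1.7563 × 1.2627 = 2.2177.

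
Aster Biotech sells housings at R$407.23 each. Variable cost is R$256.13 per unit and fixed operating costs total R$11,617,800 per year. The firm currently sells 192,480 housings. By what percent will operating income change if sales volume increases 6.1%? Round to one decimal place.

Total contribution margin = 192,480 × R$151.10 = R$29,083,728.00.
Subtracting fixed costs: EBIT = R$29,083,728.00 − R$11,617,800 = R$17,465,928.00.
Degree of operating leverage = R$29,083,728.00 / R$17,465,928.00 = 1.6652.
So EBIT moves 1.6652 × (+6.1%) = +10.2%.

+10.2%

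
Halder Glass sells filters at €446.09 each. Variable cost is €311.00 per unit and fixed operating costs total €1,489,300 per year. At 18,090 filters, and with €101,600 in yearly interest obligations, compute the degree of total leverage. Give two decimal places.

At 18,090 units, contribution = 18,090 × €135.09 = €2,443,778.10.
EBIT = €2,443,778.10 − €1,489,300 = €954,478.10. Interest = €101,600.00.
DOL = €2,443,778.10 ÷ €954,478.10 = 2.5603; DFL = €954,478.10 ÷ €852,878.10 = 1.1191.
Combined leverage = 2.5603 × 1.1191 = 2.8652.

2.87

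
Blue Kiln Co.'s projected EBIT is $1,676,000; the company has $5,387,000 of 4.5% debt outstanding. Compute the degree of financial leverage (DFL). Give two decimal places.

Annual interest charges come to $242,415.00.
Degree of financial leverage = EBIT / (EBIT − interest) = $1,676,000 / $1,433,585.00 = 1.1691.

1.17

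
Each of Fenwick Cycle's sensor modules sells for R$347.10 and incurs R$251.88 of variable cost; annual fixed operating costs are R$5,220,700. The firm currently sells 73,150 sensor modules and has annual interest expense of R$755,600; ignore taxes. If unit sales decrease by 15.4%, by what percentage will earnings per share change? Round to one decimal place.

-108.5%

Total contribution margin = 73,150 × R$95.22 = R$6,965,343.00.
Subtracting fixed costs: EBIT = R$6,965,343.00 − R$5,220,700 = R$1,744,643.00.
Interest = R$755,600.00, so EBIT − I = R$989,043.00.
Degree of combined leverage = contribution ÷ (EBIT − I) = R$6,965,343.00 ÷ R$989,043.00 = 7.0425.
EPS therefore changes by 7.0425 × (-15.4%) = -108.5%.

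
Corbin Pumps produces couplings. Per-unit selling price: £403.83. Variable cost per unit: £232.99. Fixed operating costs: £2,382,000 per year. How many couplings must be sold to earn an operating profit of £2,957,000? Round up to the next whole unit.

Unit CM = price − variable cost = £403.83 − £232.99 = £170.84.
Need Q such that Q × £170.84 − £2,382,000 = £2,957,000, i.e. Q = £5,339,000 / £170.84 = 31,251.46 → 31,252.

31,252 couplings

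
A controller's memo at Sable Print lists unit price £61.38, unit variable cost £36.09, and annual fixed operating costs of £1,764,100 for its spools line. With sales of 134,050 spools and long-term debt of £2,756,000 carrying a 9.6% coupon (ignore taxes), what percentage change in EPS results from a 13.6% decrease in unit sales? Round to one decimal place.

Total contribution margin = 134,050 × £25.29 = £3,390,124.50.
Operating income = contribution − fixed costs = £3,390,124.50 − £1,764,100 = £1,626,024.50.
After interest of £264,576.00, pre-tax earnings = £1,361,448.50.
DCL = total CM / (EBIT − I) = £3,390,124.50 / £1,361,448.50 = 2.4901.
EPS therefore changes by 2.4901 × (-13.6%) = -33.9%.

-33.9%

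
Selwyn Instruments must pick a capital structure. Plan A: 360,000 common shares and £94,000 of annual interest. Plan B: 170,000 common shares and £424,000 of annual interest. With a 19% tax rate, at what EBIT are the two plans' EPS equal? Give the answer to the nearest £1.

£719,263

Set EPS_A = EPS_B: (EBIT − £94,000)(1 − 0.19) ÷ 360,000 = (EBIT − £424,000)(1 − 0.19) ÷ 170,000.
The (1 − t) factor cancels: (EBIT − 94,000) × 170,000 = (EBIT − 424,000) × 360,000.
EBIT × (360,000 − 170,000) = 424,000 × 360,000 − 94,000 × 170,000 = 136,660,000,000, so EBIT = 136,660,000,000 ÷ 190,000 = 719,263.16.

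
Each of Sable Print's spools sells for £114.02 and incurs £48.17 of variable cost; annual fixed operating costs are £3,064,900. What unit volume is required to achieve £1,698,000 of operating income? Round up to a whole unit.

72,330 spools

Unit CM = price − variable cost = £114.02 − £48.17 = £65.85.
Required volume = (fixed costs + target profit) ÷ CM = (£3,064,900 + £1,698,000) ÷ £65.85 = 72,329.54, so 72,330 spools.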